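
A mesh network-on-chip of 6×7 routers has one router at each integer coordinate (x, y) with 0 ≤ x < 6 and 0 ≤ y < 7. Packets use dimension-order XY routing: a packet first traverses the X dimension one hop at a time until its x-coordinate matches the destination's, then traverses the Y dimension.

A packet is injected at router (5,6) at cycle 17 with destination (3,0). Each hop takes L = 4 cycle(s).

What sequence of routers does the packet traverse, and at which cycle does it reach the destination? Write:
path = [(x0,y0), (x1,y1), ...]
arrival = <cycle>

path = [(5,6), (4,6), (3,6), (3,5), (3,4), (3,3), (3,2), (3,1), (3,0)]
arrival = 49

src (5,6)  cyc=17
W→(4,6)  cyc=21
W→(3,6)  cyc=25
S→(3,5)  cyc=29
S→(3,4)  cyc=33
S→(3,3)  cyc=37
S→(3,2)  cyc=41
S→(3,1)  cyc=45
S→(3,0)  cyc=49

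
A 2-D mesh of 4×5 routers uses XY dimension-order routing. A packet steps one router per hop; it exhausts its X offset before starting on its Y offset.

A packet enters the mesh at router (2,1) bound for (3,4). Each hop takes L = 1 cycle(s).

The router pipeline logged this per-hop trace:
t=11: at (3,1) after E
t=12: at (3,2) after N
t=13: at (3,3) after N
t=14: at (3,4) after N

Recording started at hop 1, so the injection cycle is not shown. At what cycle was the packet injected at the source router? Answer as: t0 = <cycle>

Hop 1 reached at cycle 11; hop k is at t0 + k·L.
So t0 = 11 − 1·1 = 10.

t0 = 10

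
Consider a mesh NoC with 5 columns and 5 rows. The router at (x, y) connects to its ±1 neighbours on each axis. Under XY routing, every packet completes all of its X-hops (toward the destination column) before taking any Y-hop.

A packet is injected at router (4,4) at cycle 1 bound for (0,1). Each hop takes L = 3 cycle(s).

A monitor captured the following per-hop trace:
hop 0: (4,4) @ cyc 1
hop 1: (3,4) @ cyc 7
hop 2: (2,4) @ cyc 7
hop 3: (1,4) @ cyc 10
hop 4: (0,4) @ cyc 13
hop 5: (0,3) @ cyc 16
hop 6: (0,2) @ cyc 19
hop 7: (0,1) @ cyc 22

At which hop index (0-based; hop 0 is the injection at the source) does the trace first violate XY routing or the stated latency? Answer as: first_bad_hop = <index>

hop 1: step (-1,+0), +6 cyc — BAD: Δcyc=6≠L

first_bad_hop = 1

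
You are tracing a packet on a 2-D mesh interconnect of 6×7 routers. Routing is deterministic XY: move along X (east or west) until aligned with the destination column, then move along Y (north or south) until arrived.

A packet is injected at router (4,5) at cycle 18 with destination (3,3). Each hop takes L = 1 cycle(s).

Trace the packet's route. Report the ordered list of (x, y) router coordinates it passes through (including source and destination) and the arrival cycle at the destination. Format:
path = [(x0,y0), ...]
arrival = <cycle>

path = [(4,5), (3,5), (3,4), (3,3)]
arrival = 21

#0 — 4,5 | c18
#1 — 3,5 | c19 | W
#2 — 3,4 | c20 | S
#3 — 3,3 | c21 | S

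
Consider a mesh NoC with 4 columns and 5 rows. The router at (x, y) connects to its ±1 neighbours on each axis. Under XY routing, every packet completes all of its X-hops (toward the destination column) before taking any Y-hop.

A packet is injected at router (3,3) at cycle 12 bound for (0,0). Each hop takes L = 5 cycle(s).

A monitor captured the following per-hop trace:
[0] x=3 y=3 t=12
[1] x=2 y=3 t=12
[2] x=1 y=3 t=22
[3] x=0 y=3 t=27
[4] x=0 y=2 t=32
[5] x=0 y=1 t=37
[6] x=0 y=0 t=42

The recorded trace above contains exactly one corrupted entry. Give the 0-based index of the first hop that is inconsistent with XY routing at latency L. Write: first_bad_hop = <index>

first_bad_hop = 1

  1: Δx=-1 Δy=+0 Δt=0 [BAD: Δcyc=0≠L]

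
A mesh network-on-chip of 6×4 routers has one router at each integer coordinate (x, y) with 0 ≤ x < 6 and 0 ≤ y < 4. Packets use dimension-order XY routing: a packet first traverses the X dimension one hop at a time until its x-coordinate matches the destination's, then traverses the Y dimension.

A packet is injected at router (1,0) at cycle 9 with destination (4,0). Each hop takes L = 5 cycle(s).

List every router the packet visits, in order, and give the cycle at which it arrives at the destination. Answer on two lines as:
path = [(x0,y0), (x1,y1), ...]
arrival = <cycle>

path = [(1,0), (2,0), (3,0), (4,0)]
arrival = 24

hop 0: (1,0) @ cyc 9
hop 1: (2,0) @ cyc 14  [E]
hop 2: (3,0) @ cyc 19  [E]
hop 3: (4,0) @ cyc 24  [E]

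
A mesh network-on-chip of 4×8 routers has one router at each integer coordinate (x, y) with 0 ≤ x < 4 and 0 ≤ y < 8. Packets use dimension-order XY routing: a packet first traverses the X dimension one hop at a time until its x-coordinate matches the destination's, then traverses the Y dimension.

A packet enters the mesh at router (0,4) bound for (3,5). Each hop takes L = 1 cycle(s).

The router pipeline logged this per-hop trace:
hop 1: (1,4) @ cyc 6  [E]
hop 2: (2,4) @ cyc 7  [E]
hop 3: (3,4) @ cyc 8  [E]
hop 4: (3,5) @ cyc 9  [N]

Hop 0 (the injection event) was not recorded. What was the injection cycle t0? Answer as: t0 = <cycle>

t0 = 5

The first recorded entry is hop 1 at cycle 6.
Subtract one hop: t0 = 6 − 1 = 5.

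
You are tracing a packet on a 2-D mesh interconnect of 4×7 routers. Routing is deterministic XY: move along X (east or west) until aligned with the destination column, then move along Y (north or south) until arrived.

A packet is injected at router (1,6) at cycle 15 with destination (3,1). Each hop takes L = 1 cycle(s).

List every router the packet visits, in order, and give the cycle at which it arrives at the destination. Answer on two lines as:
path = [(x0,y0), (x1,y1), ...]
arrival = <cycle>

src (1,6)  cyc=15
E→(2,6)  cyc=16
E→(3,6)  cyc=17
S→(3,5)  cyc=18
S→(3,4)  cyc=19
S→(3,3)  cyc=20
S→(3,2)  cyc=21
S→(3,1)  cyc=22

path = [(1,6), (2,6), (3,6), (3,5), (3,4), (3,3), (3,2), (3,1)]
arrival = 22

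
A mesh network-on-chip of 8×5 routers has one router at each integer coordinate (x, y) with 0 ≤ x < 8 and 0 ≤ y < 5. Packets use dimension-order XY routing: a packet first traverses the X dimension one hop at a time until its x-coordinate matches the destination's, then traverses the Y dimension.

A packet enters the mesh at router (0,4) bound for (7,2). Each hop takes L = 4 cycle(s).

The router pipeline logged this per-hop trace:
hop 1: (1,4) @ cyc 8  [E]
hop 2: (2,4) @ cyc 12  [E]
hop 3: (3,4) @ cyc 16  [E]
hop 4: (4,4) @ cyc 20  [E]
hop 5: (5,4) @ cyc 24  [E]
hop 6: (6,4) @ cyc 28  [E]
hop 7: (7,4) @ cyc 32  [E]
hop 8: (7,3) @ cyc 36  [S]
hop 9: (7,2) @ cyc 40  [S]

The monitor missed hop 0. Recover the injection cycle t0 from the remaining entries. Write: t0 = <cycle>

The first recorded entry is hop 1 at cycle 8.
t0 = cyc[1] − L = 8 − 4 = 4.

t0 = 4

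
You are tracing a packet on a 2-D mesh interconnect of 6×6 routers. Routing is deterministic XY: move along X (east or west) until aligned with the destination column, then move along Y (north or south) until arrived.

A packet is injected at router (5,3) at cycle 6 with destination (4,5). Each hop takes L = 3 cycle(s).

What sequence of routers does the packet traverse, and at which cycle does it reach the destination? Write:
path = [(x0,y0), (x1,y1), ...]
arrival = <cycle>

src (5,3)  cyc=6
W→(4,3)  cyc=9
N→(4,4)  cyc=12
N→(4,5)  cyc=15

path = [(5,3), (4,3), (4,4), (4,5)]
arrival = 15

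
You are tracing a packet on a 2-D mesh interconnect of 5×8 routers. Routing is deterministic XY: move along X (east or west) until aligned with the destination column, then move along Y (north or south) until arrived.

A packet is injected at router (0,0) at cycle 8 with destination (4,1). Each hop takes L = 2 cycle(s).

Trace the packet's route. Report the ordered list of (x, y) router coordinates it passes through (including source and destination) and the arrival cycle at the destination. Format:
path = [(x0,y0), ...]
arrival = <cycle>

path = [(0,0), (1,0), (2,0), (3,0), (4,0), (4,1)]
arrival = 18

#0 — 0,0 | c8
#1 — 1,0 | c10 | E
#2 — 2,0 | c12 | E
#3 — 3,0 | c14 | E
#4 — 4,0 | c16 | E
#5 — 4,1 | c18 | N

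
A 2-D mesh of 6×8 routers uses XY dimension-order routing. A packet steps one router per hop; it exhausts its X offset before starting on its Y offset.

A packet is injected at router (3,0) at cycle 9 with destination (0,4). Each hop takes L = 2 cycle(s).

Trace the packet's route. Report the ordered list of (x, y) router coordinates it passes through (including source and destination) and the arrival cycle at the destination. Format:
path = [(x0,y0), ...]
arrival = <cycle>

t=9: at (3,0)
t=11: at (2,0) after W
t=13: at (1,0) after W
t=15: at (0,0) after W
t=17: at (0,1) after N
t=19: at (0,2) after N
t=21: at (0,3) after N
t=23: at (0,4) after N

path = [(3,0), (2,0), (1,0), (0,0), (0,1), (0,2), (0,3), (0,4)]
arrival = 23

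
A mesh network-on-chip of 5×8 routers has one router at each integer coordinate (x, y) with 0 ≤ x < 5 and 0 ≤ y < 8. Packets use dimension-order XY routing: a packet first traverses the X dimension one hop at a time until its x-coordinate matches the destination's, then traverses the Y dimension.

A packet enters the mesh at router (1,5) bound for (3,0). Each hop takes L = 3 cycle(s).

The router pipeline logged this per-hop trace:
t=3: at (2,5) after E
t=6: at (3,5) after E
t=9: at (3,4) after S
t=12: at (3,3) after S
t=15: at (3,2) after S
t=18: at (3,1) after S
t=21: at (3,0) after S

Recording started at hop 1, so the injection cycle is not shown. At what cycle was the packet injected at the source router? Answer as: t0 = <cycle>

At hop 1 the cycle is 3; in general cyc_k = t0 + kL.
Subtract one hop: t0 = 3 − 3 = 0.

t0 = 0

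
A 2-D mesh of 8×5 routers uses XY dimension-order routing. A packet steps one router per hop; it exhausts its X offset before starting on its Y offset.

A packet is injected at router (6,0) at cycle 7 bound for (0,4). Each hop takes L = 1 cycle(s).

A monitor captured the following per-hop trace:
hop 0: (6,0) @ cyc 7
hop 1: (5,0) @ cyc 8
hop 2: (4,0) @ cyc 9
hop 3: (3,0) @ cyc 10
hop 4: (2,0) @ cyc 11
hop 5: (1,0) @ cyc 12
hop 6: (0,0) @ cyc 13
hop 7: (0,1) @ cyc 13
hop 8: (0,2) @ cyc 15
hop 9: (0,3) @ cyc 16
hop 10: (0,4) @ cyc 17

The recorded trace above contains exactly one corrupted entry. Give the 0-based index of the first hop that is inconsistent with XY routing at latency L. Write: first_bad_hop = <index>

first_bad_hop = 7

  1: Δx=-1 Δy=+0 Δt=1 [ok]
  2: Δx=-1 Δy=+0 Δt=1 [ok]
  3: Δx=-1 Δy=+0 Δt=1 [ok]
  4: Δx=-1 Δy=+0 Δt=1 [ok]
  5: Δx=-1 Δy=+0 Δt=1 [ok]
  6: Δx=-1 Δy=+0 Δt=1 [ok]
  7: Δx=+0 Δy=+1 Δt=0 [BAD: Δcyc=0≠L]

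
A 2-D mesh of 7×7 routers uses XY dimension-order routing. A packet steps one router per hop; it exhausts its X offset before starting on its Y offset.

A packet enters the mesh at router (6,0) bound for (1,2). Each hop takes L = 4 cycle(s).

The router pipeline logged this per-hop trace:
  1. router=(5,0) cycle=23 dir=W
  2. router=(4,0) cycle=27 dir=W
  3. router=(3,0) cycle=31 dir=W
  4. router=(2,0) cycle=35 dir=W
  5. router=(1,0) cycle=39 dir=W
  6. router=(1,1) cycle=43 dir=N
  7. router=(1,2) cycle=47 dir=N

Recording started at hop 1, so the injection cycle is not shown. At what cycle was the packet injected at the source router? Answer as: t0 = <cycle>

cyc[1] = 23 and cyc[k] = t0 + k·L for every k.
t0 = cyc[1] − L = 23 − 4 = 19.

t0 = 19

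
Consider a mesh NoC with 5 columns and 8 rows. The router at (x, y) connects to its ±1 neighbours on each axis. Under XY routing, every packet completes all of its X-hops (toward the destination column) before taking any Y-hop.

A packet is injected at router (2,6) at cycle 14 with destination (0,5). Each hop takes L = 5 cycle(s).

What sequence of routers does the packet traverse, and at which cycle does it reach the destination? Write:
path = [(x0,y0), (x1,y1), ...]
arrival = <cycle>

t=14: at (2,6)
t=19: at (1,6) after W
t=24: at (0,6) after W
t=29: at (0,5) after S

path = [(2,6), (1,6), (0,6), (0,5)]
arrival = 29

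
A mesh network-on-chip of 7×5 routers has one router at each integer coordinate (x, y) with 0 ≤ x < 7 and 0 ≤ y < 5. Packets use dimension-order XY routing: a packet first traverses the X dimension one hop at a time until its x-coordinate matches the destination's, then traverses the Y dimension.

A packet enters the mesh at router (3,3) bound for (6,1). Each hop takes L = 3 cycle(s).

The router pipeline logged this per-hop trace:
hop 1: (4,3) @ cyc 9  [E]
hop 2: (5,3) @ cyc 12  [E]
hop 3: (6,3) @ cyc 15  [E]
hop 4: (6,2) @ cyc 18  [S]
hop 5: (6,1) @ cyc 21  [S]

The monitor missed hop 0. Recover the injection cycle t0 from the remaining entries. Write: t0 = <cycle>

t0 = 6

At hop 1 the cycle is 9; in general cyc_k = t0 + kL.
So t0 = 9 − 1·3 = 6.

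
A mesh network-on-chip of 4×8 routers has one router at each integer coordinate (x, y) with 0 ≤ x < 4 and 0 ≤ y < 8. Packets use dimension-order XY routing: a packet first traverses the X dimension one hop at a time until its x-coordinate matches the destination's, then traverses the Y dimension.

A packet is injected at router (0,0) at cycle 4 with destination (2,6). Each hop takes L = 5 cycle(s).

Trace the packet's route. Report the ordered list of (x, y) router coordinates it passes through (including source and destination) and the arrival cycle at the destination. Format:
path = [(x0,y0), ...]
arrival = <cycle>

path = [(0,0), (1,0), (2,0), (2,1), (2,2), (2,3), (2,4), (2,5), (2,6)]
arrival = 44

  0. router=(0,0) cycle=4 (inject)
  1. router=(1,0) cycle=9 dir=E
  2. router=(2,0) cycle=14 dir=E
  3. router=(2,1) cycle=19 dir=N
  4. router=(2,2) cycle=24 dir=N
  5. router=(2,3) cycle=29 dir=N
  6. router=(2,4) cycle=34 dir=N
  7. router=(2,5) cycle=39 dir=N
  8. router=(2,6) cycle=44 dir=N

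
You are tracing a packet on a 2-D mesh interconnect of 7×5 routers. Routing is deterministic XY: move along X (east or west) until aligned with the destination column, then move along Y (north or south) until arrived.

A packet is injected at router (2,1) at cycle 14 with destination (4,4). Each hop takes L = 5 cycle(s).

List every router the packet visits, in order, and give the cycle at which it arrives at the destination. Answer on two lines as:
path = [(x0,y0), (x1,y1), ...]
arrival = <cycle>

  0. router=(2,1) cycle=14 (inject)
  1. router=(3,1) cycle=19 dir=E
  2. router=(4,1) cycle=24 dir=E
  3. router=(4,2) cycle=29 dir=N
  4. router=(4,3) cycle=34 dir=N
  5. router=(4,4) cycle=39 dir=N

path = [(2,1), (3,1), (4,1), (4,2), (4,3), (4,4)]
arrival = 39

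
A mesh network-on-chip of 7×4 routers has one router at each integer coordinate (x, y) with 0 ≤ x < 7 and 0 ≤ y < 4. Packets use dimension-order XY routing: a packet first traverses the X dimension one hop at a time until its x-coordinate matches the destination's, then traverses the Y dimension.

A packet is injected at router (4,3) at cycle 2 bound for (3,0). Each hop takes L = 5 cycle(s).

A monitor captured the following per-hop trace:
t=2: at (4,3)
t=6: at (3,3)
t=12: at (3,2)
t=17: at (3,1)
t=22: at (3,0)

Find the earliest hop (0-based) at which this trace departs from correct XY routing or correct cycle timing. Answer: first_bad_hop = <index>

first_bad_hop = 1

check 1→ d=(-1,0) cyc+4: BAD: Δcyc=4≠L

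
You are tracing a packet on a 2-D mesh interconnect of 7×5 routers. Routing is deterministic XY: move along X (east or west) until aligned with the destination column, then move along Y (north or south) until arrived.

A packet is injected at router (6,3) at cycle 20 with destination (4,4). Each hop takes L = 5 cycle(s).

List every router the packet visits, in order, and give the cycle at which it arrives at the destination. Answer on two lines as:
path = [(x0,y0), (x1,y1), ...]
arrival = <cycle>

t=20: at (6,3)
t=25: at (5,3) after W
t=30: at (4,3) after W
t=35: at (4,4) after N

path = [(6,3), (5,3), (4,3), (4,4)]
arrival = 35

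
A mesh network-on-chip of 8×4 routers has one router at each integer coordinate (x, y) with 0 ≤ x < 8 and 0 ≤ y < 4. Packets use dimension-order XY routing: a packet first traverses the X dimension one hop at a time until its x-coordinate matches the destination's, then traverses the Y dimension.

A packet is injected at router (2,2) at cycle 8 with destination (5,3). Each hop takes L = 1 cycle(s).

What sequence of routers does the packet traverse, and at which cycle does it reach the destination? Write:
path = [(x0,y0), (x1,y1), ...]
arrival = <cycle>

src (2,2)  cyc=8
E→(3,2)  cyc=9
E→(4,2)  cyc=10
E→(5,2)  cyc=11
N→(5,3)  cyc=12

path = [(2,2), (3,2), (4,2), (5,2), (5,3)]
arrival = 12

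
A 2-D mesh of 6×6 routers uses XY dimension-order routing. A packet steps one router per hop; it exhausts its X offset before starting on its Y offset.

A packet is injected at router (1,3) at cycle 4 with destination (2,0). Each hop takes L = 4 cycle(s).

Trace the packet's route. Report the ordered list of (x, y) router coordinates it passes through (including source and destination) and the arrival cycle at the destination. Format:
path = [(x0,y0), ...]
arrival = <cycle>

src (1,3)  cyc=4
E→(2,3)  cyc=8
S→(2,2)  cyc=12
S→(2,1)  cyc=16
S→(2,0)  cyc=20

path = [(1,3), (2,3), (2,2), (2,1), (2,0)]
arrival = 20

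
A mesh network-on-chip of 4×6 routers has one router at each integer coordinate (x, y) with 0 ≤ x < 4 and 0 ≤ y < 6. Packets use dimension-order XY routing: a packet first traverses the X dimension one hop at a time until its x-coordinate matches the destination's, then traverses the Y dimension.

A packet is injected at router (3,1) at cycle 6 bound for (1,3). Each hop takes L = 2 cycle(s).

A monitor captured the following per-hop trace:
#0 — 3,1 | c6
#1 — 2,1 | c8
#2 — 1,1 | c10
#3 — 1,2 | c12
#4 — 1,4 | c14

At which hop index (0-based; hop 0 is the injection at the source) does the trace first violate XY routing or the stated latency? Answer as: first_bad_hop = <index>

check 1→ d=(-1,0) cyc+2: ok
check 2→ d=(-1,0) cyc+2: ok
check 3→ d=(0,1) cyc+2: ok
check 4→ d=(0,2) cyc+2: BAD: non-unit step

first_bad_hop = 4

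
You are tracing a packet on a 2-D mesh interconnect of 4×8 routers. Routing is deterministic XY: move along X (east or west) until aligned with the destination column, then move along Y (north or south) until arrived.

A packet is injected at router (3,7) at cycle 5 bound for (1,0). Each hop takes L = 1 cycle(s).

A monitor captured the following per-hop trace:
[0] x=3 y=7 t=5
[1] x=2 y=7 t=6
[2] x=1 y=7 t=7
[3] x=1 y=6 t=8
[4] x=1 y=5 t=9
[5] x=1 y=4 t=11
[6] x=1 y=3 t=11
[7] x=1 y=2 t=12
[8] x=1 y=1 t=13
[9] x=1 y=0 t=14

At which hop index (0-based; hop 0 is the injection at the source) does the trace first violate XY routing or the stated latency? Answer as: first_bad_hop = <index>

check 1→ d=(-1,0) cyc+1: ok
check 2→ d=(-1,0) cyc+1: ok
check 3→ d=(0,-1) cyc+1: ok
check 4→ d=(0,-1) cyc+1: ok
check 5→ d=(0,-1) cyc+2: BAD: Δcyc=2≠L

first_bad_hop = 5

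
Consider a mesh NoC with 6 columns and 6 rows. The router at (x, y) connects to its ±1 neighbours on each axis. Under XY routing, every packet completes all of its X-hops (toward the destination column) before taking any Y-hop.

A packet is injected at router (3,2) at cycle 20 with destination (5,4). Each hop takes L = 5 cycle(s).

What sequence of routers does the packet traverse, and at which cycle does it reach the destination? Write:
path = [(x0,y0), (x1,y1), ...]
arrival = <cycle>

path = [(3,2), (4,2), (5,2), (5,3), (5,4)]
arrival = 40

  0. router=(3,2) cycle=20 (inject)
  1. router=(4,2) cycle=25 dir=E
  2. router=(5,2) cycle=30 dir=E
  3. router=(5,3) cycle=35 dir=N
  4. router=(5,4) cycle=40 dir=N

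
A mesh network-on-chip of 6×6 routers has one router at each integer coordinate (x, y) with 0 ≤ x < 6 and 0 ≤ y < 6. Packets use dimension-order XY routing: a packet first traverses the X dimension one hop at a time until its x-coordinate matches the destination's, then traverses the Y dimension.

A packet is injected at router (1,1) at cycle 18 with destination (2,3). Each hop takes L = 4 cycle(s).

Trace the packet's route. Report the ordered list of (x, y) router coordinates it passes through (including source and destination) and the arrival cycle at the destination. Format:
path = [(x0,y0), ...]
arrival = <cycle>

src (1,1)  cyc=18
E→(2,1)  cyc=22
N→(2,2)  cyc=26
N→(2,3)  cyc=30

path = [(1,1), (2,1), (2,2), (2,3)]
arrival = 30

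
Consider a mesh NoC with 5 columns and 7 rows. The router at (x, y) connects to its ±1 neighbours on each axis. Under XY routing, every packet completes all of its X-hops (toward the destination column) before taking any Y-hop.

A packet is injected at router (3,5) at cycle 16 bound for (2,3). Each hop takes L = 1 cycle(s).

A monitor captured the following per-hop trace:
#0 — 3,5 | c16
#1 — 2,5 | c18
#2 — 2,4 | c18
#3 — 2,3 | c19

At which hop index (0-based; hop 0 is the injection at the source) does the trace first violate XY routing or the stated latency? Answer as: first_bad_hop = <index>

  1: Δx=-1 Δy=+0 Δt=2 [BAD: Δcyc=2≠L]

first_bad_hop = 1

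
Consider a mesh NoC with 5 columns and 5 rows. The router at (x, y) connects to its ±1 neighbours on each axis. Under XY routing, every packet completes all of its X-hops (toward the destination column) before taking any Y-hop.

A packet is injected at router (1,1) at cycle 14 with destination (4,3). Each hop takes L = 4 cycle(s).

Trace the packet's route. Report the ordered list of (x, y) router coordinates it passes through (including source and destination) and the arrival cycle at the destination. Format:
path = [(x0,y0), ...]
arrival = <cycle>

path = [(1,1), (2,1), (3,1), (4,1), (4,2), (4,3)]
arrival = 34

[0] x=1 y=1 t=14
[1] x=2 y=1 t=18 →E
[2] x=3 y=1 t=22 →E
[3] x=4 y=1 t=26 →E
[4] x=4 y=2 t=30 →N
[5] x=4 y=3 t=34 →N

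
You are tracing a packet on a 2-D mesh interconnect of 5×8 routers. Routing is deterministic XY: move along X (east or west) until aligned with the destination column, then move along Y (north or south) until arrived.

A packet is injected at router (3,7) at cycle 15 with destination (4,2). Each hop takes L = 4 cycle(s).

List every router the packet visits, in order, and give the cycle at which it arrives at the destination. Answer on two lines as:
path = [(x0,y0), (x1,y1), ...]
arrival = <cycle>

hop 0: (3,7) @ cyc 15
hop 1: (4,7) @ cyc 19  [E]
hop 2: (4,6) @ cyc 23  [S]
hop 3: (4,5) @ cyc 27  [S]
hop 4: (4,4) @ cyc 31  [S]
hop 5: (4,3) @ cyc 35  [S]
hop 6: (4,2) @ cyc 39  [S]

path = [(3,7), (4,7), (4,6), (4,5), (4,4), (4,3), (4,2)]
arrival = 39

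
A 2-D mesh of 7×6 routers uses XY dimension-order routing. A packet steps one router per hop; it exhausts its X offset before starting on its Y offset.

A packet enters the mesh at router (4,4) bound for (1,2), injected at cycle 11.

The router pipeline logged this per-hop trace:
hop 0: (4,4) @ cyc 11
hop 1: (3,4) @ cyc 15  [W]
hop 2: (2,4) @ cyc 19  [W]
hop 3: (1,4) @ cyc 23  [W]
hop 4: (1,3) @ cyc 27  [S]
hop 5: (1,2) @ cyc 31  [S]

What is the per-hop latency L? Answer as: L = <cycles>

L = 4

Δcyc across hop 0→1: 15 − 11 = 4.
One hop costs L cycles, so L = 4.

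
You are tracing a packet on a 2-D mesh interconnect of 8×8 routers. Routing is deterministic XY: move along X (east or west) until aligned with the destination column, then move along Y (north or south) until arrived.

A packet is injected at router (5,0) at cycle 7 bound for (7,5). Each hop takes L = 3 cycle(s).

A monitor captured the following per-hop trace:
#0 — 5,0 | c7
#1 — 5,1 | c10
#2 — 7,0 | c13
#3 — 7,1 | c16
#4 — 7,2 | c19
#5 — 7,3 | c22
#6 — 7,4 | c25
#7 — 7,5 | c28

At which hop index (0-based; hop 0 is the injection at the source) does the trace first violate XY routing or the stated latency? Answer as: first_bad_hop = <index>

first_bad_hop = 1

hop 1: step (+0,+1), +3 cyc — BAD: Y-move but x=5≠7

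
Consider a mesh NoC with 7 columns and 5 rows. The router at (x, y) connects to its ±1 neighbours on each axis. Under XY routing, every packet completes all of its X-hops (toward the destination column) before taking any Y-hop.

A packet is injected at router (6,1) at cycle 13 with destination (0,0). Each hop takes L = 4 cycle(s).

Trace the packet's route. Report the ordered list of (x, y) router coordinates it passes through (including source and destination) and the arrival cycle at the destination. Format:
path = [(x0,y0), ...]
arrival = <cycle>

path = [(6,1), (5,1), (4,1), (3,1), (2,1), (1,1), (0,1), (0,0)]
arrival = 41

hop 0: (6,1) @ cyc 13
hop 1: (5,1) @ cyc 17  [W]
hop 2: (4,1) @ cyc 21  [W]
hop 3: (3,1) @ cyc 25  [W]
hop 4: (2,1) @ cyc 29  [W]
hop 5: (1,1) @ cyc 33  [W]
hop 6: (0,1) @ cyc 37  [W]
hop 7: (0,0) @ cyc 41  [S]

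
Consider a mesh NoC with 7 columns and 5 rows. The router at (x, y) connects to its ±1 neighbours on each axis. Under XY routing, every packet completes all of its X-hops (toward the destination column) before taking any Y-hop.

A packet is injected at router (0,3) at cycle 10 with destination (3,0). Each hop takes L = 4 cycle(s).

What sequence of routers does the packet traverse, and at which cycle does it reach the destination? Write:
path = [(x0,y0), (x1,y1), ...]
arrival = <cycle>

#0 — 0,3 | c10
#1 — 1,3 | c14 | E
#2 — 2,3 | c18 | E
#3 — 3,3 | c22 | E
#4 — 3,2 | c26 | S
#5 — 3,1 | c30 | S
#6 — 3,0 | c34 | S

path = [(0,3), (1,3), (2,3), (3,3), (3,2), (3,1), (3,0)]
arrival = 34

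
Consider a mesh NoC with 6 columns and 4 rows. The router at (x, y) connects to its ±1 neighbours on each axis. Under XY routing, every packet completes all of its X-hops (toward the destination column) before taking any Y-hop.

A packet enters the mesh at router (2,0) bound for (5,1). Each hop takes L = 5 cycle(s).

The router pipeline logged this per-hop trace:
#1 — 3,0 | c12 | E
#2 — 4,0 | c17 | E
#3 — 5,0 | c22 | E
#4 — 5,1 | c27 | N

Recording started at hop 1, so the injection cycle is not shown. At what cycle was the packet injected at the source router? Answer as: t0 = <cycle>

t0 = 7

cyc[1] = 12 and cyc[k] = t0 + k·L for every k.
Therefore t0 = 12 − L = 7.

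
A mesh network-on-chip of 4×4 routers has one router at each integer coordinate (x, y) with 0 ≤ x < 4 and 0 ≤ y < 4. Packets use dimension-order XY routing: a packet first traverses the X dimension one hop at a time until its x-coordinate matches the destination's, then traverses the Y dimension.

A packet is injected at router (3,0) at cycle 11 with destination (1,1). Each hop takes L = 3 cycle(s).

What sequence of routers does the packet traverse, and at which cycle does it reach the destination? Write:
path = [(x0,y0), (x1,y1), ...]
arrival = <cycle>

t=11: at (3,0)
t=14: at (2,0) after W
t=17: at (1,0) after W
t=20: at (1,1) after N

path = [(3,0), (2,0), (1,0), (1,1)]
arrival = 20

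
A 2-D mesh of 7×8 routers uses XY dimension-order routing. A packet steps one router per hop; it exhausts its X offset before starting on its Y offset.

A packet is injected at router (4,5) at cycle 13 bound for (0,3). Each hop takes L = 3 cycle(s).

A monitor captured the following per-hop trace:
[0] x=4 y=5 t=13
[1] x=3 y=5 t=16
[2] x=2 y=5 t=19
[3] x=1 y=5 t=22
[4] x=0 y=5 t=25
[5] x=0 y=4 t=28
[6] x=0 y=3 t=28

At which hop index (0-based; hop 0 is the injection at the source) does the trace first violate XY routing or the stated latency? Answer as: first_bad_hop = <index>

first_bad_hop = 6

  1: Δx=-1 Δy=+0 Δt=3 [ok]
  2: Δx=-1 Δy=+0 Δt=3 [ok]
  3: Δx=-1 Δy=+0 Δt=3 [ok]
  4: Δx=-1 Δy=+0 Δt=3 [ok]
  5: Δx=+0 Δy=-1 Δt=3 [ok]
  6: Δx=+0 Δy=-1 Δt=0 [BAD: Δcyc=0≠L]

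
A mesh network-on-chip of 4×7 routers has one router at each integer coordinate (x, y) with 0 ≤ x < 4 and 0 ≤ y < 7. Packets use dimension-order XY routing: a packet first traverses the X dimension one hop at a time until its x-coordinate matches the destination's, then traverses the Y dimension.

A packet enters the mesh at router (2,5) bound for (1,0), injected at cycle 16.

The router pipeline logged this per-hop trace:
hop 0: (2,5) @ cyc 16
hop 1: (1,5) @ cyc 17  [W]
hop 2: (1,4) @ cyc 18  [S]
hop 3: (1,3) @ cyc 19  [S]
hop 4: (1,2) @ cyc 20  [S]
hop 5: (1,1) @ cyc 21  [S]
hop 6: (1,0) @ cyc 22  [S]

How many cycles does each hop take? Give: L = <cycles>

L = 1

cyc[1] − cyc[0] = 17 − 16 = 1.
One hop costs L cycles, so L = 1.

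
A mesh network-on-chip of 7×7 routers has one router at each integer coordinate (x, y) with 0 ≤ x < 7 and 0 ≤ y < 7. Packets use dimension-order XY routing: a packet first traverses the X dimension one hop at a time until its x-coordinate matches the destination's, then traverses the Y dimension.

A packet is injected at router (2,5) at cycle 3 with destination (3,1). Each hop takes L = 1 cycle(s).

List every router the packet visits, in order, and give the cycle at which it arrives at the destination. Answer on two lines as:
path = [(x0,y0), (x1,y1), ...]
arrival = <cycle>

path = [(2,5), (3,5), (3,4), (3,3), (3,2), (3,1)]
arrival = 8

hop 0: (2,5) @ cyc 3
hop 1: (3,5) @ cyc 4  [E]
hop 2: (3,4) @ cyc 5  [S]
hop 3: (3,3) @ cyc 6  [S]
hop 4: (3,2) @ cyc 7  [S]
hop 5: (3,1) @ cyc 8  [S]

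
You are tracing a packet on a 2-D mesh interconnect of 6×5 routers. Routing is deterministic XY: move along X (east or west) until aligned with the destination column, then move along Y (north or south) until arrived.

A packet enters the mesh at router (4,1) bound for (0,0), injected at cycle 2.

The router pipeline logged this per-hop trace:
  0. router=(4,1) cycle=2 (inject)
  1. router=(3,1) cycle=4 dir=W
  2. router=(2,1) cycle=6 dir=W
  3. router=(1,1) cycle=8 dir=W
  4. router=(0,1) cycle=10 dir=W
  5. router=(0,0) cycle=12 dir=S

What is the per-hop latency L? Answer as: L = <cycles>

L = 2

Between hops 0 and 1 the cycle counter advances 4 − 2 = 2.
Per-hop latency L = Δcyc = 2.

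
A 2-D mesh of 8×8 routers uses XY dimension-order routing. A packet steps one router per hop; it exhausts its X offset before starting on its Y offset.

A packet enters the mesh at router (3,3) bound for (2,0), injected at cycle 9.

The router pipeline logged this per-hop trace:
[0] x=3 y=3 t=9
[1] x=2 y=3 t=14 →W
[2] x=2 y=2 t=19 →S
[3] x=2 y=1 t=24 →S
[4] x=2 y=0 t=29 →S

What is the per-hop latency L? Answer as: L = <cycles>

L = 5

cyc[1] − cyc[0] = 14 − 9 = 5.
That increment is L by definition: L = 5.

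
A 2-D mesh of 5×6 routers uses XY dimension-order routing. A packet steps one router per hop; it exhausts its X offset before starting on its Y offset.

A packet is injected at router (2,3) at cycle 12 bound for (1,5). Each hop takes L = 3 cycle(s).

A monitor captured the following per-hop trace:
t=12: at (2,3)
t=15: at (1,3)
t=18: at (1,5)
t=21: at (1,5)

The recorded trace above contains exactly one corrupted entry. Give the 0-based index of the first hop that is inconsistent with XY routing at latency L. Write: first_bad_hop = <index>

hop 1: step (-1,+0), +3 cyc — ok
hop 2: step (+0,+2), +3 cyc — BAD: non-unit step

first_bad_hop = 2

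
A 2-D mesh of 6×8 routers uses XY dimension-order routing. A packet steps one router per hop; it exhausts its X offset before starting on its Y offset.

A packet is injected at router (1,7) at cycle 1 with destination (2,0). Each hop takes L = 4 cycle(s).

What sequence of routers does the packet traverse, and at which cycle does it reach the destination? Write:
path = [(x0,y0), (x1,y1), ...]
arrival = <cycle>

hop 0: (1,7) @ cyc 1
hop 1: (2,7) @ cyc 5  [E]
hop 2: (2,6) @ cyc 9  [S]
hop 3: (2,5) @ cyc 13  [S]
hop 4: (2,4) @ cyc 17  [S]
hop 5: (2,3) @ cyc 21  [S]
hop 6: (2,2) @ cyc 25  [S]
hop 7: (2,1) @ cyc 29  [S]
hop 8: (2,0) @ cyc 33  [S]

path = [(1,7), (2,7), (2,6), (2,5), (2,4), (2,3), (2,2), (2,1), (2,0)]
arrival = 33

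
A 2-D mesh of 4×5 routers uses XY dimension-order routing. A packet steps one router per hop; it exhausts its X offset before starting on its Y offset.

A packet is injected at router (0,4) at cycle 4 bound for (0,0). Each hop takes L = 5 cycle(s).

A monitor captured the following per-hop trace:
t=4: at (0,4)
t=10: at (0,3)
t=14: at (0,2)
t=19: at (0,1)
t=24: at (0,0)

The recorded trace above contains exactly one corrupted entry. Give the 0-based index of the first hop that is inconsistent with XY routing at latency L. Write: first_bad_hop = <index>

first_bad_hop = 1

check 1→ d=(0,-1) cyc+6: BAD: Δcyc=6≠L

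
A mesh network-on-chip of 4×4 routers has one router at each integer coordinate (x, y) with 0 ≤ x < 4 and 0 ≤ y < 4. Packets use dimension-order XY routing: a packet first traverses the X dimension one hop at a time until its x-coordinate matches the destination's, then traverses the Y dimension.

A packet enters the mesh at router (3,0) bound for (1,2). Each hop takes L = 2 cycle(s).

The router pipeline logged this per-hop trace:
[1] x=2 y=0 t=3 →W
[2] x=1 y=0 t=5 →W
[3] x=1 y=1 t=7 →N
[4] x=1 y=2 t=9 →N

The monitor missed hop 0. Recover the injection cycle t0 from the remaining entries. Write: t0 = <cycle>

At hop 1 the cycle is 3; in general cyc_k = t0 + kL.
So t0 = 3 − 1·2 = 1.

t0 = 1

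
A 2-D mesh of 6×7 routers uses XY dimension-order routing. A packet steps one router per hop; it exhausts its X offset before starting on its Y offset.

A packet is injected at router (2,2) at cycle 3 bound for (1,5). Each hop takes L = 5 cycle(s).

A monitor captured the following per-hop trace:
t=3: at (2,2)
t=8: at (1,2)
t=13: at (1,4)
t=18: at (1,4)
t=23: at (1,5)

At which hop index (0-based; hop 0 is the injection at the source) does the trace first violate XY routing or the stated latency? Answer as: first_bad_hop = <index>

first_bad_hop = 2

check 1→ d=(-1,0) cyc+5: ok
check 2→ d=(0,2) cyc+5: BAD: non-unit step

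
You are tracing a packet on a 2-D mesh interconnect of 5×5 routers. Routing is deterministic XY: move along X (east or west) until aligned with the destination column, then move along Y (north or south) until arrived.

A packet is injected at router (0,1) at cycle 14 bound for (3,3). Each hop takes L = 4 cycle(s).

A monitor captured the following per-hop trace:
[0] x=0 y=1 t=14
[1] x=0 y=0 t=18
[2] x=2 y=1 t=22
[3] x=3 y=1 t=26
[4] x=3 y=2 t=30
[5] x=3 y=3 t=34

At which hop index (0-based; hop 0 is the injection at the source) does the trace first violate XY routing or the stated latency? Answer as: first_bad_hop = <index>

first_bad_hop = 1

[1] (+0,-1) / 4c ⇒ BAD: Y-move but x=0≠3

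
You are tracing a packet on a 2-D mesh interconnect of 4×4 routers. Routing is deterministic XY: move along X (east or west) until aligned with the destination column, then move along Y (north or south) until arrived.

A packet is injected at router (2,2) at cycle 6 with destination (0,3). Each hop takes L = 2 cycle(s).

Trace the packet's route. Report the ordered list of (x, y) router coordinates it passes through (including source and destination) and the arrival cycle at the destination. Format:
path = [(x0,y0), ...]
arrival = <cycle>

path = [(2,2), (1,2), (0,2), (0,3)]
arrival = 12

src (2,2)  cyc=6
W→(1,2)  cyc=8
W→(0,2)  cyc=10
N→(0,3)  cyc=12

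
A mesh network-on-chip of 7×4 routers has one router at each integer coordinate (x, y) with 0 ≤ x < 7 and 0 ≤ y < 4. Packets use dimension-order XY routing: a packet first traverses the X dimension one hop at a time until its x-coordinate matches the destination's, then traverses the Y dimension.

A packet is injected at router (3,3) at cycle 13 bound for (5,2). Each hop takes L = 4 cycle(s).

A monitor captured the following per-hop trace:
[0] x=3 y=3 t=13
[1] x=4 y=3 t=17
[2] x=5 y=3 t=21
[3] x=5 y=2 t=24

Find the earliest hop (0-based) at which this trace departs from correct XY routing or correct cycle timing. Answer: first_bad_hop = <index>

first_bad_hop = 3

check 1→ d=(1,0) cyc+4: ok
check 2→ d=(1,0) cyc+4: ok
check 3→ d=(0,-1) cyc+3: BAD: Δcyc=3≠L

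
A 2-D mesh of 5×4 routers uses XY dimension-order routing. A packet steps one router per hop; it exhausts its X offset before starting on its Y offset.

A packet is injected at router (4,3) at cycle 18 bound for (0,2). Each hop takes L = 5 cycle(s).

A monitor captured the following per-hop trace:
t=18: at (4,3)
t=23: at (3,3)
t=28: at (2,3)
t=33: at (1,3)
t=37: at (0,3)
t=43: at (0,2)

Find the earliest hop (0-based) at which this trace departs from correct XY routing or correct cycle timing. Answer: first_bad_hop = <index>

first_bad_hop = 4

  1: Δx=-1 Δy=+0 Δt=5 [ok]
  2: Δx=-1 Δy=+0 Δt=5 [ok]
  3: Δx=-1 Δy=+0 Δt=5 [ok]
  4: Δx=-1 Δy=+0 Δt=4 [BAD: Δcyc=4≠L]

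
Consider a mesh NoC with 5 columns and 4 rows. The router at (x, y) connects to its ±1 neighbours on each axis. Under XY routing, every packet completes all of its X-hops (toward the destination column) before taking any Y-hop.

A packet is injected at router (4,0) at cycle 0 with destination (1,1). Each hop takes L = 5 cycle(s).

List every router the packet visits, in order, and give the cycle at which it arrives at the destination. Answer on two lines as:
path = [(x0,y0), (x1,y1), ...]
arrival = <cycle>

path = [(4,0), (3,0), (2,0), (1,0), (1,1)]
arrival = 20

#0 — 4,0 | c0
#1 — 3,0 | c5 | W
#2 — 2,0 | c10 | W
#3 — 1,0 | c15 | W
#4 — 1,1 | c20 | N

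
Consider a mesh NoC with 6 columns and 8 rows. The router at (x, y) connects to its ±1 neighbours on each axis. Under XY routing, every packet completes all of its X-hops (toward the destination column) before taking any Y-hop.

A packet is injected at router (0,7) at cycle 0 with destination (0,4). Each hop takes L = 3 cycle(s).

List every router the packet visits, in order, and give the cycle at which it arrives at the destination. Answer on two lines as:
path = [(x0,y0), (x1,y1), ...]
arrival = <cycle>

src (0,7)  cyc=0
S→(0,6)  cyc=3
S→(0,5)  cyc=6
S→(0,4)  cyc=9

path = [(0,7), (0,6), (0,5), (0,4)]
arrival = 9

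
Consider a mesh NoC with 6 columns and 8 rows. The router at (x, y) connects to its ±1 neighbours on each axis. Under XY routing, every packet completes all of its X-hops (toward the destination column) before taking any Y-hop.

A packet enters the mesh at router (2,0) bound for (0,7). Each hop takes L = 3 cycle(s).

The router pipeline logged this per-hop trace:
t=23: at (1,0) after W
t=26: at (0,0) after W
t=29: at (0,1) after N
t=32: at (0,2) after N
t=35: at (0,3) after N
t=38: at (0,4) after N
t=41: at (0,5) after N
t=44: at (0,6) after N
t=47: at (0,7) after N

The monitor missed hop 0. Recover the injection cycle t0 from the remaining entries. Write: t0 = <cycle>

The first recorded entry is hop 1 at cycle 23.
t0 = cyc[1] − L = 23 − 3 = 20.

t0 = 20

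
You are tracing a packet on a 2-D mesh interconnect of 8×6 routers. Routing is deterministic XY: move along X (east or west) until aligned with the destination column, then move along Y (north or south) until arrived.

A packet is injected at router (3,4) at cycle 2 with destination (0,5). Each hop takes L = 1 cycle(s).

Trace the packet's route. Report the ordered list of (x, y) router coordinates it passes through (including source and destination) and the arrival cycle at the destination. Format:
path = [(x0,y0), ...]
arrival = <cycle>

  0. router=(3,4) cycle=2 (inject)
  1. router=(2,4) cycle=3 dir=W
  2. router=(1,4) cycle=4 dir=W
  3. router=(0,4) cycle=5 dir=W
  4. router=(0,5) cycle=6 dir=N

path = [(3,4), (2,4), (1,4), (0,4), (0,5)]
arrival = 6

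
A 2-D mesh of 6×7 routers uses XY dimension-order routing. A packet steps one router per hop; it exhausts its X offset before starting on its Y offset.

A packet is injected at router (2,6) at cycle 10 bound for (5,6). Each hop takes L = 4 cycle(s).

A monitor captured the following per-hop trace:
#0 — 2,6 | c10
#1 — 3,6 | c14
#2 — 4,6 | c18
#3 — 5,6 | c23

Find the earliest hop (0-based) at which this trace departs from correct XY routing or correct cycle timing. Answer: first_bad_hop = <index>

first_bad_hop = 3

  1: Δx=+1 Δy=+0 Δt=4 [ok]
  2: Δx=+1 Δy=+0 Δt=4 [ok]
  3: Δx=+1 Δy=+0 Δt=5 [BAD: Δcyc=5≠L]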